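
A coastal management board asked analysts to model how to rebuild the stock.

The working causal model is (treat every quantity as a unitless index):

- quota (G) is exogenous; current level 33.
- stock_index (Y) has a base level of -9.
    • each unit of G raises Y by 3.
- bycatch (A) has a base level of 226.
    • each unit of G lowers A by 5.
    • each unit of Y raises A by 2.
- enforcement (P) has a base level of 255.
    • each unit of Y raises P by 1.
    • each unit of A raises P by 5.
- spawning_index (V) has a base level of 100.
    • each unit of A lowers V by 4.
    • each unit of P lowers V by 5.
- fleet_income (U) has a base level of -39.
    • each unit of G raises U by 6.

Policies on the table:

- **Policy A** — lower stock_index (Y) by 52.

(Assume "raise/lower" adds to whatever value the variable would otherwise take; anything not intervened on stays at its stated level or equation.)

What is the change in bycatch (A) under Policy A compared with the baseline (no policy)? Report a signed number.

Baseline:
  G = 33
  Y = -9 + 3·33 = 90
  A = 226 − 5·33 + 2·90 = 241
Policy A (Y − 52):
  G = 33
  Y = -9 + 3·33 (−52 from intervention) = 38
  A = 226 − 5·33 + 2·38 = 137
Change in A: 137 − 241 = -104

-104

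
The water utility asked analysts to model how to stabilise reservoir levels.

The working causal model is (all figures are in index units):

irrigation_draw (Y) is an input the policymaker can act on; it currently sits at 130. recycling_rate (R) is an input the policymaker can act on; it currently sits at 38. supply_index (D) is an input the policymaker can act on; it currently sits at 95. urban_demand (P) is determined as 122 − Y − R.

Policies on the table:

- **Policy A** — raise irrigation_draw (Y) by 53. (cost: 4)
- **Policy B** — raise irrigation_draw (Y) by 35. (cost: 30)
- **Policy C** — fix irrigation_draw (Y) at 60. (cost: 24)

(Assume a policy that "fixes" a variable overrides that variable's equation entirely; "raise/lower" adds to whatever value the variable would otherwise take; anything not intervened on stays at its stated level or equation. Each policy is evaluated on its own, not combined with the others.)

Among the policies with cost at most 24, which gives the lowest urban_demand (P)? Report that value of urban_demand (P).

-99

Policy A (Y + 53):
  Y = 130 + 53 = 183
  R = 38
  P = 122 − 183 − 38 = -99
Policy C (Y := 60):
  Y = 60
  R = 38
  P = 122 − 60 − 38 = 24
Comparing — Policy A: P=-99, Policy C: P=24. Lowest is -99 (Policy A).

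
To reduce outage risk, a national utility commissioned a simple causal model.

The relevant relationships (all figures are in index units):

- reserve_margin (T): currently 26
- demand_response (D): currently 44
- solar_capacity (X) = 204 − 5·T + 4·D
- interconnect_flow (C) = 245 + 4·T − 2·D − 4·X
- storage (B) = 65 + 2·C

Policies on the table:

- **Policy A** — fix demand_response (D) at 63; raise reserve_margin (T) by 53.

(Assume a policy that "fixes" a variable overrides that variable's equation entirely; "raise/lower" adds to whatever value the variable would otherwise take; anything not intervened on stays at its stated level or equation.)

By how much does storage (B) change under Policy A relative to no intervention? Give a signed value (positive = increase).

Baseline:
  T = 26
  D = 44
  X = 204 − 5·26 + 4·44 = 250
  C = 245 + 4·26 − 2·44 − 4·250 = -739
  B = 65 + 2·(-739) = -1413
Policy A (D := 63, T + 53):
  T = 26 + 53 = 79
  D = 63
  X = 204 − 5·79 + 4·63 = 61
  C = 245 + 4·79 − 2·63 − 4·61 = 191
  B = 65 + 2·191 = 447
Change in B: 447 − (-1413) = 1860

1860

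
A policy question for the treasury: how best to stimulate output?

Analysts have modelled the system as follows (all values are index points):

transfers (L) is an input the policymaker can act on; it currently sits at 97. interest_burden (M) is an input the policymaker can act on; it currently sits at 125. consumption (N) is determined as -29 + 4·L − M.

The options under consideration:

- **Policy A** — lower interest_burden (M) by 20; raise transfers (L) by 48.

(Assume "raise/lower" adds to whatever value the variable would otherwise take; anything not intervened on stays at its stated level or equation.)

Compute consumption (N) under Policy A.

Policy A (M − 20, L + 48):
  L = 97 + 48 = 145
  M = 125 − 20 = 105
  N = -29 + 4·145 − 105 = 446

446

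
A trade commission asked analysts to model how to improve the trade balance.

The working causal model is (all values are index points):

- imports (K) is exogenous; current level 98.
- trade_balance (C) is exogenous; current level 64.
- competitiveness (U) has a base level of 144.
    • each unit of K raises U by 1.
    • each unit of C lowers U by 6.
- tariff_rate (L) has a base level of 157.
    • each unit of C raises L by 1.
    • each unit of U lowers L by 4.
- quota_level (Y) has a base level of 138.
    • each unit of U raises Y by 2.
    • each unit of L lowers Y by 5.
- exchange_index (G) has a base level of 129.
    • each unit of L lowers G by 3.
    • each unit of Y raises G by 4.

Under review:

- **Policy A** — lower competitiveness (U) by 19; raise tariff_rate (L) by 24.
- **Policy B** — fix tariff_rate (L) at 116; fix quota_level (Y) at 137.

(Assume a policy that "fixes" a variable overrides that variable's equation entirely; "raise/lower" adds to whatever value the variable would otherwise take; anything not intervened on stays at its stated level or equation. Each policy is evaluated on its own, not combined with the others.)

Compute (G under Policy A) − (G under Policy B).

Policy A (U − 19, L + 24):
  K = 98
  C = 64
  U = 144 + 98 − 6·64 (−19 from intervention) = -161
  L = 157 + 64 − 4·(-161) (+24 from intervention) = 889
  Y = 138 + 2·(-161) − 5·889 = -4629
  G = 129 − 3·889 + 4·(-4629) = -21054
Policy B (L := 116, Y := 137):
  K = 98
  C = 64
  U = 144 + 98 − 6·64 = -142
  L = 116
  Y = 137
  G = 129 − 3·116 + 4·137 = 329
G: -21054 − 329 = -21383

-21383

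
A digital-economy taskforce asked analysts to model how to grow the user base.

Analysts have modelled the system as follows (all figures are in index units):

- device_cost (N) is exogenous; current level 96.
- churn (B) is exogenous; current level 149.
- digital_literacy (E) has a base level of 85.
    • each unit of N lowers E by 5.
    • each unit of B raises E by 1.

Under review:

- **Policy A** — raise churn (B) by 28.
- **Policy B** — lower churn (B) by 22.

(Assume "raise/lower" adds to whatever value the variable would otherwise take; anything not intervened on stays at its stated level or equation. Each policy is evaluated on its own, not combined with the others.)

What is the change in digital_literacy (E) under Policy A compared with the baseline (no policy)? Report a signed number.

Baseline:
  N = 96
  B = 149
  E = 85 − 5·96 + 149 = -246
Policy A (B + 28):
  N = 96
  B = 149 + 28 = 177
  E = 85 − 5·96 + 177 = -218
Change in E: -218 − (-246) = 28

28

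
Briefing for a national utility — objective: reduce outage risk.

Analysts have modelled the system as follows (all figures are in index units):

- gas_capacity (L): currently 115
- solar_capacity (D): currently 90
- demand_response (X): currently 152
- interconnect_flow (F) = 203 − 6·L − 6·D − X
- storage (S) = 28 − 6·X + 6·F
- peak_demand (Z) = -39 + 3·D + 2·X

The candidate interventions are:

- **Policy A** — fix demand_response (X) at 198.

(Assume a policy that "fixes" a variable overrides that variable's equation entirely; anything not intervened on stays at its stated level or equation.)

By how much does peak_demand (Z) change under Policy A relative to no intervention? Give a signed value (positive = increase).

92

Baseline:
  D = 90
  X = 152
  Z = -39 + 3·90 + 2·152 = 535
Policy A (X := 198):
  D = 90
  X = 198
  Z = -39 + 3·90 + 2·198 = 627
Change in Z: 627 − 535 = 92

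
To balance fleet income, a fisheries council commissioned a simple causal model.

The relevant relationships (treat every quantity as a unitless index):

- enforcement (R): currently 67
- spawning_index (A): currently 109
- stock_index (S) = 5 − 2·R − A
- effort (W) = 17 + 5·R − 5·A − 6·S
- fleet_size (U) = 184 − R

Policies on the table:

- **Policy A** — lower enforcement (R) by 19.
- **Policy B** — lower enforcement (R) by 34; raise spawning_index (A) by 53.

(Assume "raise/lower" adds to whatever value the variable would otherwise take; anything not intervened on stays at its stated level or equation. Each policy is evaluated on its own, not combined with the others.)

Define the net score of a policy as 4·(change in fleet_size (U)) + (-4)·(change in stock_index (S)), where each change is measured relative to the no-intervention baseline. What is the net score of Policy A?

-76

Baseline:
  R = 67
  A = 109
  S = 5 − 2·67 − 109 = -238
  U = 184 − 67 = 117
Policy A (R − 19):
  R = 67 − 19 = 48
  A = 109
  S = 5 − 2·48 − 109 = -200
  U = 184 − 48 = 136
ΔU = 136 − 117 = 19; ΔS = -200 − (-238) = 38
Score = 4·19 + (-4)·38 = -76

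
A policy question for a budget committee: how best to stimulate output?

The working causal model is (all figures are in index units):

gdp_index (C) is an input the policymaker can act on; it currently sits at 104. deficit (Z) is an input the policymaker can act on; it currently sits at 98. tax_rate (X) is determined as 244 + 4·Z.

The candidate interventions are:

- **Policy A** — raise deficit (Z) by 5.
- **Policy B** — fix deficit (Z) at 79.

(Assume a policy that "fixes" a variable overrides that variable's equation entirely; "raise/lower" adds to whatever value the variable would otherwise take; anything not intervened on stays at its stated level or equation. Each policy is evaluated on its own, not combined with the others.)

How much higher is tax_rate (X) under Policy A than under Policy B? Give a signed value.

Policy A (Z + 5):
  Z = 98 + 5 = 103
  X = 244 + 4·103 = 656
Policy B (Z := 79):
  Z = 79
  X = 244 + 4·79 = 560
X: 656 − 560 = 96

96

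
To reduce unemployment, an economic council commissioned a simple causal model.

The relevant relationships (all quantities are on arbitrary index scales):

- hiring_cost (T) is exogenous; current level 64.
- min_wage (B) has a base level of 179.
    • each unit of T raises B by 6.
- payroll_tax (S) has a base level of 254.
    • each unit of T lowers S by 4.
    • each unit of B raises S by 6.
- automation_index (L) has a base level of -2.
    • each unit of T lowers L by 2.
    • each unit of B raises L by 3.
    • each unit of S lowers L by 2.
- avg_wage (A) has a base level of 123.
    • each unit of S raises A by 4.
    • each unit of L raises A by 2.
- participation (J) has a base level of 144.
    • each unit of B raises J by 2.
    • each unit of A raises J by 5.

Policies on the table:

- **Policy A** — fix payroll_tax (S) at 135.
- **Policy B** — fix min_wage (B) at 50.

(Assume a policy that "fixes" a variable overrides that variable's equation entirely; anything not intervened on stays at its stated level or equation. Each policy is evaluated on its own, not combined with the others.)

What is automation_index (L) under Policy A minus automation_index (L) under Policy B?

Policy A (S := 135):
  T = 64
  B = 179 + 6·64 = 563
  S = 135
  L = -2 − 2·64 + 3·563 − 2·135 = 1289
Policy B (B := 50):
  T = 64
  B = 50
  S = 254 − 4·64 + 6·50 = 298
  L = -2 − 2·64 + 3·50 − 2·298 = -576
L: 1289 − (-576) = 1865

1865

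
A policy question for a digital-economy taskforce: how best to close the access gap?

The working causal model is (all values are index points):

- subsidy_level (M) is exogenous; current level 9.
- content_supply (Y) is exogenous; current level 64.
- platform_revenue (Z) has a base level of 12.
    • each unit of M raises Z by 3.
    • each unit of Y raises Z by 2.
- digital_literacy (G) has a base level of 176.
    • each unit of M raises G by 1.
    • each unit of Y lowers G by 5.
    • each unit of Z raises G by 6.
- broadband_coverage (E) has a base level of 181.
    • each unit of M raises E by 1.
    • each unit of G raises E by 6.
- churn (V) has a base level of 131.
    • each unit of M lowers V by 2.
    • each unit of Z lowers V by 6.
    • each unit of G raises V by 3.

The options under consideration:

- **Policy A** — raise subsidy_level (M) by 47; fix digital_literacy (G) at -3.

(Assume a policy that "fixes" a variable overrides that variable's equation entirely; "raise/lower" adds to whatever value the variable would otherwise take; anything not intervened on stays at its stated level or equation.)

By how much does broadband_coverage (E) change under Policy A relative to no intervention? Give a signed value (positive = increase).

Baseline:
  M = 9
  Y = 64
  Z = 12 + 3·9 + 2·64 = 167
  G = 176 + 9 − 5·64 + 6·167 = 867
  E = 181 + 9 + 6·867 = 5392
Policy A (M + 47, G := -3):
  M = 9 + 47 = 56
  Y = 64
  Z = 12 + 3·56 + 2·64 = 308
  G = -3
  E = 181 + 56 + 6·(-3) = 219
Change in E: 219 − 5392 = -5173

-5173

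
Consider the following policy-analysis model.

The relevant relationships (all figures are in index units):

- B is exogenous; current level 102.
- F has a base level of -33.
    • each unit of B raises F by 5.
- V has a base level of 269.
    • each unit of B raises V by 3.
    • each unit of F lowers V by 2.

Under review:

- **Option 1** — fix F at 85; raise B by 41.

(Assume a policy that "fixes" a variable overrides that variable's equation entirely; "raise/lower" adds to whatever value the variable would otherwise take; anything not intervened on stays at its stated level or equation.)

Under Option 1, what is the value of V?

528

Option 1 (F := 85, B + 41):
  B = 102 + 41 = 143
  F = 85
  V = 269 + 3·143 − 2·85 = 528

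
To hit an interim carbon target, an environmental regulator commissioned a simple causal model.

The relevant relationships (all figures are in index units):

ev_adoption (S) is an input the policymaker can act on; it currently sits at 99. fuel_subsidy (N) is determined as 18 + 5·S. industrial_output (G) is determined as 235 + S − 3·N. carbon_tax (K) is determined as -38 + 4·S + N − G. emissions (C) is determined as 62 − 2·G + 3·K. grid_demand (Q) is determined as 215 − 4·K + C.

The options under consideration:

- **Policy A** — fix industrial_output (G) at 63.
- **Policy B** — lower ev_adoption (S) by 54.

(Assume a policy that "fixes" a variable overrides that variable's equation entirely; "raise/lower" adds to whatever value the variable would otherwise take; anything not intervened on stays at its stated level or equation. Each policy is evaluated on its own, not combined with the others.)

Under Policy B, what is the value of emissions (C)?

Policy B (S − 54):
  S = 99 − 54 = 45
  N = 18 + 5·45 = 243
  G = 235 + 45 − 3·243 = -449
  K = -38 + 4·45 + 243 − (-449) = 834
  C = 62 − 2·(-449) + 3·834 = 3462

3462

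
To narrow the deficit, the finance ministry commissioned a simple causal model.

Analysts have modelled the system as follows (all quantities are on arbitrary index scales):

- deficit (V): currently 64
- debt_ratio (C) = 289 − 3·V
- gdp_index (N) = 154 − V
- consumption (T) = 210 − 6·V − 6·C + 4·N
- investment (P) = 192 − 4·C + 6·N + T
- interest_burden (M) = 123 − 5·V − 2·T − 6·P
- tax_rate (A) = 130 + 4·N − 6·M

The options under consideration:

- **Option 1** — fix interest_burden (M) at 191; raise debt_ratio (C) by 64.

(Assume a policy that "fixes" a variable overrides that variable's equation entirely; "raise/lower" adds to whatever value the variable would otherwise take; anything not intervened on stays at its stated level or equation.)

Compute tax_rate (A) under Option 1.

-656

Option 1 (M := 191, C + 64):
  V = 64
  C = 289 − 3·64 (+64 from intervention) = 161
  N = 154 − 64 = 90
  T = 210 − 6·64 − 6·161 + 4·90 = -780
  P = 192 − 4·161 + 6·90 + (-780) = -692
  M = 191
  A = 130 + 4·90 − 6·191 = -656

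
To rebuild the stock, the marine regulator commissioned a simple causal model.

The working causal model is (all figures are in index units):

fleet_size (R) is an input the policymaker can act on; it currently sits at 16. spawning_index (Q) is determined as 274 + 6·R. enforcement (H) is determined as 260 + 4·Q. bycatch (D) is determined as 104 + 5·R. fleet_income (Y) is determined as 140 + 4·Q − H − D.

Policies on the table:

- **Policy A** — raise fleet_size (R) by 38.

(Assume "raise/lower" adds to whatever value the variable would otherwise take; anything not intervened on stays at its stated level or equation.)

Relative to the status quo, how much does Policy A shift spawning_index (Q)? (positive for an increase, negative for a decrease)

228

Baseline:
  R = 16
  Q = 274 + 6·16 = 370
Policy A (R + 38):
  R = 16 + 38 = 54
  Q = 274 + 6·54 = 598
Change in Q: 598 − 370 = 228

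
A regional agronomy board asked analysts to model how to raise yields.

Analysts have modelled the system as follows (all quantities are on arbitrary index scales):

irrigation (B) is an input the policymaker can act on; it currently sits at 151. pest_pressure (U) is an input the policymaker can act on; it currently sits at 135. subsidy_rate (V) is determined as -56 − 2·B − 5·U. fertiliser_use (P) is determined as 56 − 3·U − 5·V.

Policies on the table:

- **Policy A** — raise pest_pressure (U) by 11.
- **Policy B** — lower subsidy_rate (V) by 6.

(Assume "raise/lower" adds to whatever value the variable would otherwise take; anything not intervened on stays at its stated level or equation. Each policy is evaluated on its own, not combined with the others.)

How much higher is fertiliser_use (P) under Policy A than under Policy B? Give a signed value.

Policy A (U + 11):
  B = 151
  U = 135 + 11 = 146
  V = -56 − 2·151 − 5·146 = -1088
  P = 56 − 3·146 − 5·(-1088) = 5058
Policy B (V − 6):
  B = 151
  U = 135
  V = -56 − 2·151 − 5·135 (−6 from intervention) = -1039
  P = 56 − 3·135 − 5·(-1039) = 4846
P: 5058 − 4846 = 212

212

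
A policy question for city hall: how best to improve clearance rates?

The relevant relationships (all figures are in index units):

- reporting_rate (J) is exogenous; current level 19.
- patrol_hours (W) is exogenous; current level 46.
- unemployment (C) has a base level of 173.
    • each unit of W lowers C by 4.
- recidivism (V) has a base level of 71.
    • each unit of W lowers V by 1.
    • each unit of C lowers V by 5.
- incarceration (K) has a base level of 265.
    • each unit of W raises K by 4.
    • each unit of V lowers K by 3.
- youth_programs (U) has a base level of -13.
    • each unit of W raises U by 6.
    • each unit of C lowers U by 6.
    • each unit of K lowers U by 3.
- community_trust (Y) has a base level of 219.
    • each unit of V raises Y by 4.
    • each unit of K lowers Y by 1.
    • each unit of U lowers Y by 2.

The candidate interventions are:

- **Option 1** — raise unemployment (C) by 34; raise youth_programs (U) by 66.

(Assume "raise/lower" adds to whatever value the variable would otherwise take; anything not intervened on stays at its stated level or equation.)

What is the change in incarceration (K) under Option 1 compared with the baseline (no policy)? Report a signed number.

Baseline:
  W = 46
  C = 173 − 4·46 = -11
  V = 71 − 46 − 5·(-11) = 80
  K = 265 + 4·46 − 3·80 = 209
Option 1 (C + 34, U + 66):
  W = 46
  C = 173 − 4·46 (+34 from intervention) = 23
  V = 71 − 46 − 5·23 = -90
  K = 265 + 4·46 − 3·(-90) = 719
Change in K: 719 − 209 = 510

510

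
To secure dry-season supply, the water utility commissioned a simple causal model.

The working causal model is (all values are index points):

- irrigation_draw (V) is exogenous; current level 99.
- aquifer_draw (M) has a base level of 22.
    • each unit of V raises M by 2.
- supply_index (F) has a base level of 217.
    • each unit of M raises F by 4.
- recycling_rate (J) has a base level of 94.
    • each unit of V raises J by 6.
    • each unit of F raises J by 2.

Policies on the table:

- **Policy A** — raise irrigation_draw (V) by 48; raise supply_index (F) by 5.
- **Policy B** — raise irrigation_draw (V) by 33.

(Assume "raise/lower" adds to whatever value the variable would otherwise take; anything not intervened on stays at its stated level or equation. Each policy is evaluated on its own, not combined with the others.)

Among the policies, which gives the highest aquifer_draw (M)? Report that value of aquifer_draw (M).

316

Policy A (V + 48, F + 5):
  V = 99 + 48 = 147
  M = 22 + 2·147 = 316
Policy B (V + 33):
  V = 99 + 33 = 132
  M = 22 + 2·132 = 286
Comparing — Policy A: M=316, Policy B: M=286. Highest is 316 (Policy A).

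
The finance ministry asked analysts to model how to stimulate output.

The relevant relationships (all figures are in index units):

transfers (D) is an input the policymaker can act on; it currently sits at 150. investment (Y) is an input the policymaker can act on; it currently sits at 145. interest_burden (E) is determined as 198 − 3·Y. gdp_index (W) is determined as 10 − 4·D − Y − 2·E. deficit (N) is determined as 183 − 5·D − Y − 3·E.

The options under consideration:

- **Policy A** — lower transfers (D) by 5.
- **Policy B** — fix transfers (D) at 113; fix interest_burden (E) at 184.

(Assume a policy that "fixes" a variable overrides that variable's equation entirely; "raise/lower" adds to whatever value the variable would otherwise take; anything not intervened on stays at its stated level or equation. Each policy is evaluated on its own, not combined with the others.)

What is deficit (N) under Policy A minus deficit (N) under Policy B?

1103

Policy A (D − 5):
  D = 150 − 5 = 145
  Y = 145
  E = 198 − 3·145 = -237
  N = 183 − 5·145 − 145 − 3·(-237) = 24
Policy B (D := 113, E := 184):
  D = 113
  Y = 145
  E = 184
  N = 183 − 5·113 − 145 − 3·184 = -1079
N: 24 − (-1079) = 1103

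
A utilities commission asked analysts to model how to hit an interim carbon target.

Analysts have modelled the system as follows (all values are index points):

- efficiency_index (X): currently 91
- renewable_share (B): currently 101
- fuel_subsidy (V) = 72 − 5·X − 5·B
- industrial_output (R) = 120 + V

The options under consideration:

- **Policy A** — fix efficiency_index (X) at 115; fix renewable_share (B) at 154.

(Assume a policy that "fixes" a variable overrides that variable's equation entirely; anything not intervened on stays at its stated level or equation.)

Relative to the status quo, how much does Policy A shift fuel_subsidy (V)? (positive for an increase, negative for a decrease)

Baseline:
  X = 91
  B = 101
  V = 72 − 5·91 − 5·101 = -888
Policy A (X := 115, B := 154):
  X = 115
  B = 154
  V = 72 − 5·115 − 5·154 = -1273
Change in V: -1273 − (-888) = -385

-385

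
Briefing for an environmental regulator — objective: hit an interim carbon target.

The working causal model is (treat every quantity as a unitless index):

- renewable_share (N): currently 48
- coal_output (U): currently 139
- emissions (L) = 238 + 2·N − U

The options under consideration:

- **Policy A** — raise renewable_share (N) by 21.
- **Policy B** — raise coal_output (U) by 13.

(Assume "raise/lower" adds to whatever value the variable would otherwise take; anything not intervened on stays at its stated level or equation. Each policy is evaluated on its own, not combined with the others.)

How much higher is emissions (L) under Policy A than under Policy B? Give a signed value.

Policy A (N + 21):
  N = 48 + 21 = 69
  U = 139
  L = 238 + 2·69 − 139 = 237
Policy B (U + 13):
  N = 48
  U = 139 + 13 = 152
  L = 238 + 2·48 − 152 = 182
L: 237 − 182 = 55

55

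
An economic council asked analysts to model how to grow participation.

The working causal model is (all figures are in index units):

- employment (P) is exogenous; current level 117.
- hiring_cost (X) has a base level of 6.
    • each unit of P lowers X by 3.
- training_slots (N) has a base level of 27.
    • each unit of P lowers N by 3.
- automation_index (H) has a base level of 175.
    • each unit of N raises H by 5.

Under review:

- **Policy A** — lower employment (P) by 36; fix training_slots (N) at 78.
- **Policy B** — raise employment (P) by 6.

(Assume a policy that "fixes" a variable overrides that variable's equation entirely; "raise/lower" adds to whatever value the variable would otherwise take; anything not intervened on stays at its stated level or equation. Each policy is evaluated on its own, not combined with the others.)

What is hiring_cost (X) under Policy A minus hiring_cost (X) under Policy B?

Policy A (P − 36, N := 78):
  P = 117 − 36 = 81
  X = 6 − 3·81 = -237
Policy B (P + 6):
  P = 117 + 6 = 123
  X = 6 − 3·123 = -363
X: -237 − (-363) = 126

126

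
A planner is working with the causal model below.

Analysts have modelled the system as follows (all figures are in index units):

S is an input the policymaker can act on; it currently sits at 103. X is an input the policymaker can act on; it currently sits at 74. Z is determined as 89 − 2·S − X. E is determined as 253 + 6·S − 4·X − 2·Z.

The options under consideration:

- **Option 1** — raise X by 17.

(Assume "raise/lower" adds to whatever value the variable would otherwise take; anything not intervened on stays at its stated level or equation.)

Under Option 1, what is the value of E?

Option 1 (X + 17):
  S = 103
  X = 74 + 17 = 91
  Z = 89 − 2·103 − 91 = -208
  E = 253 + 6·103 − 4·91 − 2·(-208) = 923

923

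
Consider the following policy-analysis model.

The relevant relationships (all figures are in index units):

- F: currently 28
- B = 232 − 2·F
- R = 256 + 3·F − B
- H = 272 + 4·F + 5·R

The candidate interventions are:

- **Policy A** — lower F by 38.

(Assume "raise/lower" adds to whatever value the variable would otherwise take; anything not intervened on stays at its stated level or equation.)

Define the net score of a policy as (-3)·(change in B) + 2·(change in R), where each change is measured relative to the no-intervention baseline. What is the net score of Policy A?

Baseline:
  F = 28
  B = 232 − 2·28 = 176
  R = 256 + 3·28 − 176 = 164
Policy A (F − 38):
  F = 28 − 38 = -10
  B = 232 − 2·(-10) = 252
  R = 256 + 3·(-10) − 252 = -26
ΔB = 252 − 176 = 76; ΔR = -26 − 164 = -190
Score = (-3)·76 + 2·(-190) = -608

-608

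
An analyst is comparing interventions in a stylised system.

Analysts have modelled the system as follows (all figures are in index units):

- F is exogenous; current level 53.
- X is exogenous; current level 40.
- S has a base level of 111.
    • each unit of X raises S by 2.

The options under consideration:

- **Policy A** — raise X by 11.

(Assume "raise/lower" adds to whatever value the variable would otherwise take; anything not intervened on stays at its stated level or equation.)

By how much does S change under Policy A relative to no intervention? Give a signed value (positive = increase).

22

Baseline:
  X = 40
  S = 111 + 2·40 = 191
Policy A (X + 11):
  X = 40 + 11 = 51
  S = 111 + 2·51 = 213
Change in S: 213 − 191 = 22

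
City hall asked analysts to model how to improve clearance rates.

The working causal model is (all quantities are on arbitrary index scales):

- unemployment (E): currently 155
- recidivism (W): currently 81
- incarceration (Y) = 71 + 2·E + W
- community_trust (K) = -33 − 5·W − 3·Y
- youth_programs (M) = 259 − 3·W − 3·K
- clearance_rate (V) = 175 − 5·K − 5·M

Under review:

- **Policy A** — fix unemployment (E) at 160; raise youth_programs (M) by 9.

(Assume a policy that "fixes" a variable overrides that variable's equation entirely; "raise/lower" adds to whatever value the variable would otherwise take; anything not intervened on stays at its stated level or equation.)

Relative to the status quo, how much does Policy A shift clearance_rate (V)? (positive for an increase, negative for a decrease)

-345

Baseline:
  E = 155
  W = 81
  Y = 71 + 2·155 + 81 = 462
  K = -33 − 5·81 − 3·462 = -1824
  M = 259 − 3·81 − 3·(-1824) = 5488
  V = 175 − 5·(-1824) − 5·5488 = -18145
Policy A (E := 160, M + 9):
  E = 160
  W = 81
  Y = 71 + 2·160 + 81 = 472
  K = -33 − 5·81 − 3·472 = -1854
  M = 259 − 3·81 − 3·(-1854) (+9 from intervention) = 5587
  V = 175 − 5·(-1854) − 5·5587 = -18490
Change in V: -18490 − (-18145) = -345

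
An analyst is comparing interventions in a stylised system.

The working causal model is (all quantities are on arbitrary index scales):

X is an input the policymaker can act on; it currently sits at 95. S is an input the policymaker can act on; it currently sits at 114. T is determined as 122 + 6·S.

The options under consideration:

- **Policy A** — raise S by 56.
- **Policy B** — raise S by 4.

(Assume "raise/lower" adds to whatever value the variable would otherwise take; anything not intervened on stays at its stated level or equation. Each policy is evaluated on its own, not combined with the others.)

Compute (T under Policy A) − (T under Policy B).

Policy A (S + 56):
  S = 114 + 56 = 170
  T = 122 + 6·170 = 1142
Policy B (S + 4):
  S = 114 + 4 = 118
  T = 122 + 6·118 = 830
T: 1142 − 830 = 312

312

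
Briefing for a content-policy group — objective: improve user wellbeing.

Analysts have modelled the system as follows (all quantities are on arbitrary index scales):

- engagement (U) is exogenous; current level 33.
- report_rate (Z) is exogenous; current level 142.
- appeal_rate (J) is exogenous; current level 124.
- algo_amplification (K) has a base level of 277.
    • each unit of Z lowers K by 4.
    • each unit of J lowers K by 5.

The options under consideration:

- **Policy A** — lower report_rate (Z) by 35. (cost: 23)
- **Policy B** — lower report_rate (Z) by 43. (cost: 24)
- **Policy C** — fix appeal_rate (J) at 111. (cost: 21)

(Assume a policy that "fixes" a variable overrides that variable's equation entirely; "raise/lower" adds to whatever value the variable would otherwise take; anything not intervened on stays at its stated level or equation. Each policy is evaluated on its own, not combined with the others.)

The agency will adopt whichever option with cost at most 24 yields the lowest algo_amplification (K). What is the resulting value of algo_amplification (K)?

-846

Policy A (Z − 35):
  Z = 142 − 35 = 107
  J = 124
  K = 277 − 4·107 − 5·124 = -771
Policy B (Z − 43):
  Z = 142 − 43 = 99
  J = 124
  K = 277 − 4·99 − 5·124 = -739
Policy C (J := 111):
  Z = 142
  J = 111
  K = 277 − 4·142 − 5·111 = -846
Comparing — Policy A: K=-771, Policy B: K=-739, Policy C: K=-846. Lowest is -846 (Policy C).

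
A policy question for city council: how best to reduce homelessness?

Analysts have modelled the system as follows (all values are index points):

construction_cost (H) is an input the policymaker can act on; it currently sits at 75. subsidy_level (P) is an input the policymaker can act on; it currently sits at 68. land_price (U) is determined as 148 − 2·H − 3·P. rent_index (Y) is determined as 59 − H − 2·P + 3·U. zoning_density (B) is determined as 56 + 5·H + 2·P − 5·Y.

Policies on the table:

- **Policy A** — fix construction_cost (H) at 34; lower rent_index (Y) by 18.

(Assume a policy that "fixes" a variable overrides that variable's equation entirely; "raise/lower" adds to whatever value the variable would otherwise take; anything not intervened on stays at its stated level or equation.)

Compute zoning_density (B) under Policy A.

Policy A (H := 34, Y − 18):
  H = 34
  P = 68
  U = 148 − 2·34 − 3·68 = -124
  Y = 59 − 34 − 2·68 + 3·(-124) (−18 from intervention) = -501
  B = 56 + 5·34 + 2·68 − 5·(-501) = 2867

2867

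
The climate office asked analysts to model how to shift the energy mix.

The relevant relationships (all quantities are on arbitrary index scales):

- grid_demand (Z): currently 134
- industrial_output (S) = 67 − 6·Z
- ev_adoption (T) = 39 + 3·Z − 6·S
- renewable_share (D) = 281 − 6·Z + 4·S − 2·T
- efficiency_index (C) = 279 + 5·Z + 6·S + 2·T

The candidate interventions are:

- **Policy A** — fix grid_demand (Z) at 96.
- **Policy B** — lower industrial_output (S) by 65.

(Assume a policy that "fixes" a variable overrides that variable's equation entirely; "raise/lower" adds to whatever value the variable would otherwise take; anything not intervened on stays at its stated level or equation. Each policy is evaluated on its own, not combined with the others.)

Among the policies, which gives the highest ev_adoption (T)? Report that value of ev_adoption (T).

Policy A (Z := 96):
  Z = 96
  S = 67 − 6·96 = -509
  T = 39 + 3·96 − 6·(-509) = 3381
Policy B (S − 65):
  Z = 134
  S = 67 − 6·134 (−65 from intervention) = -802
  T = 39 + 3·134 − 6·(-802) = 5253
Comparing — Policy A: T=3381, Policy B: T=5253. Highest is 5253 (Policy B).

5253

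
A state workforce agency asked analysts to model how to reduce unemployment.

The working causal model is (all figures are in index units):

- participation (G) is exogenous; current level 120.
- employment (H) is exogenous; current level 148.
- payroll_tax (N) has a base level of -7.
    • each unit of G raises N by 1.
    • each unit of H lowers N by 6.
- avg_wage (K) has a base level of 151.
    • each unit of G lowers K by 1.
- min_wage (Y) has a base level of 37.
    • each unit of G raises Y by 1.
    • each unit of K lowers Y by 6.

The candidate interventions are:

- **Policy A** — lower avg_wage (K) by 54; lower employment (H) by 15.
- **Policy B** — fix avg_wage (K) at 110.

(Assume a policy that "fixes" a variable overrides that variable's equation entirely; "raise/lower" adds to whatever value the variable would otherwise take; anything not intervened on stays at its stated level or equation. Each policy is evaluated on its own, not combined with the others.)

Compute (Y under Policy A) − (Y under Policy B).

Policy A (K − 54, H − 15):
  G = 120
  K = 151 − 120 (−54 from intervention) = -23
  Y = 37 + 120 − 6·(-23) = 295
Policy B (K := 110):
  G = 120
  K = 110
  Y = 37 + 120 − 6·110 = -503
Y: 295 − (-503) = 798

798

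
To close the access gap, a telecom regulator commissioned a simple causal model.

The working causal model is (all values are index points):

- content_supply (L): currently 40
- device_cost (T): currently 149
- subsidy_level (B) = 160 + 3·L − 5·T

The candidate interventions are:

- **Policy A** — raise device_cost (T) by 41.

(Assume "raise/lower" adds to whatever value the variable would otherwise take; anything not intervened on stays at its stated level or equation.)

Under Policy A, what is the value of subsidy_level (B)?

Policy A (T + 41):
  L = 40
  T = 149 + 41 = 190
  B = 160 + 3·40 − 5·190 = -670

-670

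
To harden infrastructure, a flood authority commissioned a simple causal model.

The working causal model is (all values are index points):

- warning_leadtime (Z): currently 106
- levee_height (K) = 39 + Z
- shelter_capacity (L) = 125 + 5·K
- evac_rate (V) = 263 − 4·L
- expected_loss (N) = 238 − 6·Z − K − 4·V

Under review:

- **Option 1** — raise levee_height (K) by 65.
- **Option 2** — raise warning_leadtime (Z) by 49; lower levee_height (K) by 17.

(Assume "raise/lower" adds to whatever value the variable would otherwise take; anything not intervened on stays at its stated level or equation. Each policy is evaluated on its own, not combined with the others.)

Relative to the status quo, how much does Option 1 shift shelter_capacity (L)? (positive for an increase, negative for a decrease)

325

Baseline:
  Z = 106
  K = 39 + 106 = 145
  L = 125 + 5·145 = 850
Option 1 (K + 65):
  Z = 106
  K = 39 + 106 (+65 from intervention) = 210
  L = 125 + 5·210 = 1175
Change in L: 1175 − 850 = 325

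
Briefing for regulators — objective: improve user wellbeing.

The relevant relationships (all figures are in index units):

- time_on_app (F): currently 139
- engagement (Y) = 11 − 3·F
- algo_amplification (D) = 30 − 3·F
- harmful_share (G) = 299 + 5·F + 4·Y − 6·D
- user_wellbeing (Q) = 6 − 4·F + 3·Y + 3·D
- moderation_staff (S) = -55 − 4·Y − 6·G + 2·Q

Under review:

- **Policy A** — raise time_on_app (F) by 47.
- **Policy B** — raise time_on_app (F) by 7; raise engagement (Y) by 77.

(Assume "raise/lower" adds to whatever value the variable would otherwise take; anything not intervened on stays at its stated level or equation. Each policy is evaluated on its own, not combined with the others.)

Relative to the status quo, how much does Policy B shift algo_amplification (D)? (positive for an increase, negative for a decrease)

Baseline:
  F = 139
  D = 30 − 3·139 = -387
Policy B (F + 7, Y + 77):
  F = 139 + 7 = 146
  D = 30 − 3·146 = -408
Change in D: -408 − (-387) = -21

-21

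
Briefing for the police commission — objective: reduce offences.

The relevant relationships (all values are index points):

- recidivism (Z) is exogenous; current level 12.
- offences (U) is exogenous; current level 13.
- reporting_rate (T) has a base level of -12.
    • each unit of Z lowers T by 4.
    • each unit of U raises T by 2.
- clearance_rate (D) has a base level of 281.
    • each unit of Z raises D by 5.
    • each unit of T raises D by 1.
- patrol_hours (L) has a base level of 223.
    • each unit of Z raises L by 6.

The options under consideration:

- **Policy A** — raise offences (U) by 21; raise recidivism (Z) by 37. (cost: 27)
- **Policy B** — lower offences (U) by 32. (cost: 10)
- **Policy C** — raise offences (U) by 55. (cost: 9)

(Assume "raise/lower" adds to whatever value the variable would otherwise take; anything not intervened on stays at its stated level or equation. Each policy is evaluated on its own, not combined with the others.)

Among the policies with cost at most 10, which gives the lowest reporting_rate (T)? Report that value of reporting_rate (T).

-98

Policy B (U − 32):
  Z = 12
  U = 13 − 32 = -19
  T = -12 − 4·12 + 2·(-19) = -98
Policy C (U + 55):
  Z = 12
  U = 13 + 55 = 68
  T = -12 − 4·12 + 2·68 = 76
Comparing — Policy B: T=-98, Policy C: T=76. Lowest is -98 (Policy B).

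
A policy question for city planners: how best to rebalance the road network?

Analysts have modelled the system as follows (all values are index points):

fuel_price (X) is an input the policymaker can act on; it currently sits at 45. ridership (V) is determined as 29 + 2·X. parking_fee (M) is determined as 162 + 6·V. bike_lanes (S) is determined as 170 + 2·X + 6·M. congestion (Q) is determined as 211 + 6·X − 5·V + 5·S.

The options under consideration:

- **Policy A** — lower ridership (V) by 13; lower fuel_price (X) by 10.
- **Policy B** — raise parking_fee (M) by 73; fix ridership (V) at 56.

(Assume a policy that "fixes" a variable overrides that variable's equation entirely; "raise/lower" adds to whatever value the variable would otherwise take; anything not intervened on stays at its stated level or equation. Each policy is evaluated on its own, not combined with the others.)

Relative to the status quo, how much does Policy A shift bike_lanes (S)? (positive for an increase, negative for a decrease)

Baseline:
  X = 45
  V = 29 + 2·45 = 119
  M = 162 + 6·119 = 876
  S = 170 + 2·45 + 6·876 = 5516
Policy A (V − 13, X − 10):
  X = 45 − 10 = 35
  V = 29 + 2·35 (−13 from intervention) = 86
  M = 162 + 6·86 = 678
  S = 170 + 2·35 + 6·678 = 4308
Change in S: 4308 − 5516 = -1208

-1208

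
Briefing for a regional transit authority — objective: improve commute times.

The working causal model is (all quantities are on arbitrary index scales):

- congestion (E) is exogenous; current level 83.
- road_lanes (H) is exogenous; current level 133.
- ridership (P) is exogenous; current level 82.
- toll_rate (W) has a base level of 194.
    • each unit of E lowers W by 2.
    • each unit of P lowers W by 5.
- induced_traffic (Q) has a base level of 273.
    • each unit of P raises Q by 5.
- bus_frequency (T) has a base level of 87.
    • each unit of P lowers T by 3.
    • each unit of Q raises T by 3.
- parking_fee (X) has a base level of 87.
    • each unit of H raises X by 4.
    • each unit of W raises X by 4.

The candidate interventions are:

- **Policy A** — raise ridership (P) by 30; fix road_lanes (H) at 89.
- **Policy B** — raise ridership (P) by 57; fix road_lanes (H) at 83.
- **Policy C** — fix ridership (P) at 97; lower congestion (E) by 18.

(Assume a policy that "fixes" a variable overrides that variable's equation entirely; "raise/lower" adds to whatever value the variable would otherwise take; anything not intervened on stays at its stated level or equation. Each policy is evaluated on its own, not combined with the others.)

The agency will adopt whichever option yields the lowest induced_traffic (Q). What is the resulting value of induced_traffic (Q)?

Policy A (P + 30, H := 89):
  P = 82 + 30 = 112
  Q = 273 + 5·112 = 833
Policy B (P + 57, H := 83):
  P = 82 + 57 = 139
  Q = 273 + 5·139 = 968
Policy C (P := 97, E − 18):
  P = 97
  Q = 273 + 5·97 = 758
Comparing — Policy A: Q=833, Policy B: Q=968, Policy C: Q=758. Lowest is 758 (Policy C).

758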